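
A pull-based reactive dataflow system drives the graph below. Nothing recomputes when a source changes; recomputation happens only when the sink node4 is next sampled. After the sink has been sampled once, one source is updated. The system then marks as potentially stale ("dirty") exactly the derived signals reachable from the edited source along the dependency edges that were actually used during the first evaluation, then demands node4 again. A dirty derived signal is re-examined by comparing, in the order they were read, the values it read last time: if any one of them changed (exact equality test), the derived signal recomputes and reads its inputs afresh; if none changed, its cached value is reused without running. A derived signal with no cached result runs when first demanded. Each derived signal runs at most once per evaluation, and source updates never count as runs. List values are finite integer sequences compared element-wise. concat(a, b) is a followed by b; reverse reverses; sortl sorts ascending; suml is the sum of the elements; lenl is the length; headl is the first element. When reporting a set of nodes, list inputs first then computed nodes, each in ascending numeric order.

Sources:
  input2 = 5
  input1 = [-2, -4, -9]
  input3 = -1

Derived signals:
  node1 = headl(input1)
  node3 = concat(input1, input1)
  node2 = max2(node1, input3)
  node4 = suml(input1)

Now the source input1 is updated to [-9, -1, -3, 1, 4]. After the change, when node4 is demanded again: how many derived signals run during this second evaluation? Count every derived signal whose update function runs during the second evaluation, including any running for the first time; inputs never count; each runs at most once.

Derived signals that run: node4 — 1 in total.

First evaluation (everything demanded from the output):
  node4 = suml([-2, -4, -9]) = -15

Propagation after the edit:
  node4: runs — input1 [-2, -4, -9]->[-9, -1, -3, 1, 4]; result -8.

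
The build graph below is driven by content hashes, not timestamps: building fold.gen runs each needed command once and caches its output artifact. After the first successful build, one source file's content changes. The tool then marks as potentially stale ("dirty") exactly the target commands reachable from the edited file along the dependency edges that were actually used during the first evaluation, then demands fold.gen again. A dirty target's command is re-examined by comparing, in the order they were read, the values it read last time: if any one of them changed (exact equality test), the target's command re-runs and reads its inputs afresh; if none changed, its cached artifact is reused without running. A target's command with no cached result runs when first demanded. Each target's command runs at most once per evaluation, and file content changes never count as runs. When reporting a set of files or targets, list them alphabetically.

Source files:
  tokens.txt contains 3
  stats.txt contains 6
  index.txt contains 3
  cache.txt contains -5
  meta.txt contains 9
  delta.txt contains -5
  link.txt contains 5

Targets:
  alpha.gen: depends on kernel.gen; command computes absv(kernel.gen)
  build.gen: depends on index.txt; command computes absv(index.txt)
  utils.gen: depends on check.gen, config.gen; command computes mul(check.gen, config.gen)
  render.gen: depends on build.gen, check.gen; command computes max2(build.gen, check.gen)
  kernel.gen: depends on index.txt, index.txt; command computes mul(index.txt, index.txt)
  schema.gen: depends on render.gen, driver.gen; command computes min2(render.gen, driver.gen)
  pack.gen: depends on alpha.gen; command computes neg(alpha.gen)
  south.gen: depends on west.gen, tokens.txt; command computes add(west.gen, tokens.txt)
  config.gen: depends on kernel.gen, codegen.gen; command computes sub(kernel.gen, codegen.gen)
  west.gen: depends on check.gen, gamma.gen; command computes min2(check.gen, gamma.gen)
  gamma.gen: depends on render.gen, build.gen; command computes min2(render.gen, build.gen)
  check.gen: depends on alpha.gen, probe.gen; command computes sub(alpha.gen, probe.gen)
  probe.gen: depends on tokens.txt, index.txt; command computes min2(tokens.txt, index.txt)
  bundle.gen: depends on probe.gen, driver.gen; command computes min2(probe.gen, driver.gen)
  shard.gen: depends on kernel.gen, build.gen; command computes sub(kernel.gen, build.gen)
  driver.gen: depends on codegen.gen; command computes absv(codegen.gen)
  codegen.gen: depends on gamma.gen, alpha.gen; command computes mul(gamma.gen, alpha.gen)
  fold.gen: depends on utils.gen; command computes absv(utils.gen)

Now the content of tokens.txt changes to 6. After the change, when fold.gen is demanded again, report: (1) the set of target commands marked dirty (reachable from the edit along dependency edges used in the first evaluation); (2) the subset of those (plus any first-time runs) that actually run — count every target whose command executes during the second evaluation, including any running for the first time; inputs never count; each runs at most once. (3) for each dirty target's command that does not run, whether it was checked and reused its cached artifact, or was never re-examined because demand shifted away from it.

Initial pass — values computed on the first demand:
  build.gen = absv(3) = 3
  kernel.gen = mul(3, 3) = 9
  alpha.gen = absv(9) = 9
  probe.gen = min2(3, 3) = 3
  check.gen = sub(9, 3) = 6
  render.gen = max2(3, 6) = 6
  gamma.gen = min2(6, 3) = 3
  codegen.gen = mul(3, 9) = 27
  config.gen = sub(9, 27) = -18
  utils.gen = mul(6, -18) = -108
  fold.gen = absv(-108) = 108

Second demand — change propagation:
  probe.gen: re-runs because tokens.txt 3->6; new result 3 (unchanged).
  check.gen: re-examined; everything it read last time is the same (alpha.gen unchanged, probe.gen unchanged) — cache 6 kept, no run.
  render.gen: re-examined; everything it read last time is the same (build.gen unchanged, check.gen unchanged) — cache 6 kept, no run.
  gamma.gen: re-examined; everything it read last time is the same (render.gen unchanged, build.gen unchanged) — cache 3 kept, no run.
  codegen.gen: re-examined; everything it read last time is the same (gamma.gen unchanged, alpha.gen unchanged) — cache 27 kept, no run.
  config.gen: re-examined; everything it read last time is the same (kernel.gen unchanged, codegen.gen unchanged) — cache -18 kept, no run.
  utils.gen: re-examined; everything it read last time is the same (check.gen unchanged, config.gen unchanged) — cache -108 kept, no run.
  fold.gen: re-examined; everything it read last time is the same (utils.gen unchanged) — cache 108 kept, no run.

The important point: probe.gen recomputes to an identical value, and the output ends up unchanged.

Dirty set: check.gen, codegen.gen, config.gen, fold.gen, gamma.gen, probe.gen, render.gen, utils.gen.
Run set: probe.gen (1 run).
Re-examined without running (cache reused): check.gen, codegen.gen, config.gen, fold.gen, gamma.gen, render.gen, utils.gen.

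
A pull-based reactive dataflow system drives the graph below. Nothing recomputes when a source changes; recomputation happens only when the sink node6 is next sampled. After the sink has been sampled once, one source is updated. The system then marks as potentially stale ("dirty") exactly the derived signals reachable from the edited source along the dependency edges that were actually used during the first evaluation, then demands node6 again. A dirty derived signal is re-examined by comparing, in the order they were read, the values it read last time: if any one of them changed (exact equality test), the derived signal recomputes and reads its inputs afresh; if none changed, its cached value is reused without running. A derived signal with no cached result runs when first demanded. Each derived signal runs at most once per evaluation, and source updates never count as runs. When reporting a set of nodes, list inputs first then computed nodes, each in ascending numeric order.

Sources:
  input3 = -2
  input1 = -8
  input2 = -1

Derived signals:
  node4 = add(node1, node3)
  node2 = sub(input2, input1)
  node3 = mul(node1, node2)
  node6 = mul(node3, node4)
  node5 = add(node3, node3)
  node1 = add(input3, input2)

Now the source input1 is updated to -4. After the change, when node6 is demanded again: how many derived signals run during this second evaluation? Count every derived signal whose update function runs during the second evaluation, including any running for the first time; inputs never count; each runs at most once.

Derived signals that run: node2, node3, node4, node6 — 4 in total.

First evaluation (everything demanded from the output):
  node1 = add(-2, -1) = -3
  node2 = sub(-1, -8) = 7
  node3 = mul(-3, 7) = -21
  node4 = add(-3, -21) = -24
  node6 = mul(-21, -24) = 504

Propagation after the edit:
  node2: runs — input1 -8->-4; result 3.
  node3: runs — node2 7->3; result -9.
  node4: runs — node3 -21->-9; result -12.
  node6: runs — node3 -21->-9; node4 -24->-12; result 108.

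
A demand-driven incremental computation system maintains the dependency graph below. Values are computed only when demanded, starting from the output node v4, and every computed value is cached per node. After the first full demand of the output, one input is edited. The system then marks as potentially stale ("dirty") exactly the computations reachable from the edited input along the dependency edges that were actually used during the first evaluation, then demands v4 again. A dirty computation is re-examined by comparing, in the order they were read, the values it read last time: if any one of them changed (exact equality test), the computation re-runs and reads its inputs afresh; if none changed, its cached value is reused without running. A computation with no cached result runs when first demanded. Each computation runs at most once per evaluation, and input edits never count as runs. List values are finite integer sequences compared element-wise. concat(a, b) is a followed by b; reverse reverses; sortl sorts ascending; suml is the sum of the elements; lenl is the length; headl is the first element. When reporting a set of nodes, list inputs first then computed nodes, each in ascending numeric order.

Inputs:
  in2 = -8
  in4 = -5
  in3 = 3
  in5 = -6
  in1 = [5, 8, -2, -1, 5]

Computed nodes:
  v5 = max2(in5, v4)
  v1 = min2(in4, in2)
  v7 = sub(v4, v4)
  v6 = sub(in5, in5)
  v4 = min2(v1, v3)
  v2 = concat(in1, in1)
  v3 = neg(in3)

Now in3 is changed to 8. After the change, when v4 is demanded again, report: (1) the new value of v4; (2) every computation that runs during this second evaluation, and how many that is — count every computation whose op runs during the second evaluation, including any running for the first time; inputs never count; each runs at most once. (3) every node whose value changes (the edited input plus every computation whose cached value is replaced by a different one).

First evaluation (everything demanded from the output):
  v1 = min2(-5, -8) = -8
  v3 = neg(3) = -3
  v4 = min2(-8, -3) = -8

Propagation after the edit:
  v3: runs — in3 3->8; result -8.
  v4: runs — v3 -3->-8; result -8 (same value as before).

New value of v4: -8.
Computations that run: v3, v4 — 2 in total.
Values that change: in3, v3.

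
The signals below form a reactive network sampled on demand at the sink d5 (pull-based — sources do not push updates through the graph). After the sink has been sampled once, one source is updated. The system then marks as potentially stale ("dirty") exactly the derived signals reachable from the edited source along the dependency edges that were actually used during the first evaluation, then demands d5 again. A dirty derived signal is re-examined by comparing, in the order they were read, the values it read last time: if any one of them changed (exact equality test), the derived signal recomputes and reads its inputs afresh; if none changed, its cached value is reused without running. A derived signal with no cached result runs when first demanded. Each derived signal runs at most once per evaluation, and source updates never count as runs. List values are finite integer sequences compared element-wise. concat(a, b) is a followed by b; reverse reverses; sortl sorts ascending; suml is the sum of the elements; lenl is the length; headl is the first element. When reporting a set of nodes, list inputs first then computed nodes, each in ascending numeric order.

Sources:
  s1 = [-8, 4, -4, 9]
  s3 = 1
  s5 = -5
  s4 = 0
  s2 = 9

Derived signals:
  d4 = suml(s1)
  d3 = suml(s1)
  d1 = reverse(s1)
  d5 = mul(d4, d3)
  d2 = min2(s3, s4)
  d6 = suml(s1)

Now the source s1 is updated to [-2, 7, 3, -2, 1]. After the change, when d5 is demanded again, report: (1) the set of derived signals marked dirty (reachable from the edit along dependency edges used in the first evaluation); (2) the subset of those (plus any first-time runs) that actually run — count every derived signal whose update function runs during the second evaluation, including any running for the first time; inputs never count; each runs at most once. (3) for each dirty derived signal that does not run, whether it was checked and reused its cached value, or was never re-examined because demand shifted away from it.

Initial pass — values computed on the first demand:
  d3 = suml([-8, 4, -4, 9]) = 1
  d4 = suml([-8, 4, -4, 9]) = 1
  d5 = mul(1, 1) = 1

Second demand — change propagation:
  d3: re-runs because s1 [-8, 4, -4, 9]->[-2, 7, 3, -2, 1]; new result 7.
  d4: re-runs because s1 [-8, 4, -4, 9]->[-2, 7, 3, -2, 1]; new result 7.
  d5: re-runs because d4 1->7; d3 1->7; new result 49.

Dirty set: d3, d4, d5.
Run set: d3, d4, d5 (3 run).
All dirty derived signals ended up running.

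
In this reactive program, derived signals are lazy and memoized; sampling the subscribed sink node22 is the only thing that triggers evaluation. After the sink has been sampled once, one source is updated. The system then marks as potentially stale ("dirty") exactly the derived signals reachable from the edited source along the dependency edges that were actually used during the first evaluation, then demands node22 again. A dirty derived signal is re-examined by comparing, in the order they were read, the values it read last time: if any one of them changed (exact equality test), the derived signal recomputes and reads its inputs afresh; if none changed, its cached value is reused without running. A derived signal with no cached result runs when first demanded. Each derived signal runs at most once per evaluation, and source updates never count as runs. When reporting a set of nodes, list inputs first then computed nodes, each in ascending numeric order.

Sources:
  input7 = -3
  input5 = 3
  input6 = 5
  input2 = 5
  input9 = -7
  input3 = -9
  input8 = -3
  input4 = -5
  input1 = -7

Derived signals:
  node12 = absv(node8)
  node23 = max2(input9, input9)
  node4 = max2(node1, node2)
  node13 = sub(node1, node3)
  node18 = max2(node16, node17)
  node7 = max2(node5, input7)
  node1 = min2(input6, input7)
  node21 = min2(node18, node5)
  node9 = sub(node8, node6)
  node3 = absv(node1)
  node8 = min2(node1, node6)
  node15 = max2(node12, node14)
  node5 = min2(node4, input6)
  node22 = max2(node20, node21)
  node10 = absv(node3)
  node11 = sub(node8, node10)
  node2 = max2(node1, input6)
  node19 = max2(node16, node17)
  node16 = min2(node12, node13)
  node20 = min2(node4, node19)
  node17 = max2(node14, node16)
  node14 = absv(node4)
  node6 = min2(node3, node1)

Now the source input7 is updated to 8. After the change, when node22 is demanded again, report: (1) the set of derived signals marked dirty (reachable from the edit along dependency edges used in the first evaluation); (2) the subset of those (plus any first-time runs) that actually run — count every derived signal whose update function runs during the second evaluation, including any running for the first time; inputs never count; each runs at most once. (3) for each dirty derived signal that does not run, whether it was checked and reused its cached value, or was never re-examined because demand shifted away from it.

The edit dirties: node1, node2, node3, node4, node5, node6, node8, node12, node13, node14, node16, node17, node18, node19, node20, node21, node22.
12 derived signals run: node1, node2, node3, node4, node6, node8, node12, node13, node16, node17, node18, node19.
Cache hits after checking: node5, node14, node20, node21, node22.
Note where the cutoff bites: node5 is checked, finds nothing changed, and keeps its cache.

First demand of the output computes:
  node1 = min2(5, -3) = -3
  node2 = max2(-3, 5) = 5
  node3 = absv(-3) = 3
  node4 = max2(-3, 5) = 5
  node5 = min2(5, 5) = 5
  node6 = min2(3, -3) = -3
  node8 = min2(-3, -3) = -3
  node12 = absv(-3) = 3
  node13 = sub(-3, 3) = -6
  node14 = absv(5) = 5
  node16 = min2(3, -6) = -6
  node17 = max2(5, -6) = 5
  node18 = max2(-6, 5) = 5
  node19 = max2(-6, 5) = 5
  node20 = min2(5, 5) = 5
  node21 = min2(5, 5) = 5
  node22 = max2(5, 5) = 5

After the edit, cleaning proceeds:
  node1: a read changed (input7 -3->8) — executes, giving 5.
  node2: a read changed (node1 -3->5) — executes, giving 5 — identical to its old value.
  node3: a read changed (node1 -3->5) — executes, giving 5.
  node4: a read changed (node1 -3->5) — executes, giving 5 — identical to its old value.
  node5: dirty, but its reads are unchanged (node4 unchanged, input6 unchanged); cached 5 stands.
  node6: a read changed (node3 3->5; node1 -3->5) — executes, giving 5.
  node8: a read changed (node1 -3->5; node6 -3->5) — executes, giving 5.
  node12: a read changed (node8 -3->5) — executes, giving 5.
  node13: a read changed (node1 -3->5; node3 3->5) — executes, giving 0.
  node14: dirty, but its reads are unchanged (node4 unchanged); cached 5 stands.
  node16: a read changed (node12 3->5; node13 -6->0) — executes, giving 0.
  node17: a read changed (node16 -6->0) — executes, giving 5 — identical to its old value.
  node18: a read changed (node16 -6->0) — executes, giving 5 — identical to its old value.
  node19: a read changed (node16 -6->0) — executes, giving 5 — identical to its old value.
  node20: dirty, but its reads are unchanged (node4 unchanged, node19 unchanged); cached 5 stands.
  node21: dirty, but its reads are unchanged (node18 unchanged, node5 unchanged); cached 5 stands.
  node22: dirty, but its reads are unchanged (node20 unchanged, node21 unchanged); cached 5 stands.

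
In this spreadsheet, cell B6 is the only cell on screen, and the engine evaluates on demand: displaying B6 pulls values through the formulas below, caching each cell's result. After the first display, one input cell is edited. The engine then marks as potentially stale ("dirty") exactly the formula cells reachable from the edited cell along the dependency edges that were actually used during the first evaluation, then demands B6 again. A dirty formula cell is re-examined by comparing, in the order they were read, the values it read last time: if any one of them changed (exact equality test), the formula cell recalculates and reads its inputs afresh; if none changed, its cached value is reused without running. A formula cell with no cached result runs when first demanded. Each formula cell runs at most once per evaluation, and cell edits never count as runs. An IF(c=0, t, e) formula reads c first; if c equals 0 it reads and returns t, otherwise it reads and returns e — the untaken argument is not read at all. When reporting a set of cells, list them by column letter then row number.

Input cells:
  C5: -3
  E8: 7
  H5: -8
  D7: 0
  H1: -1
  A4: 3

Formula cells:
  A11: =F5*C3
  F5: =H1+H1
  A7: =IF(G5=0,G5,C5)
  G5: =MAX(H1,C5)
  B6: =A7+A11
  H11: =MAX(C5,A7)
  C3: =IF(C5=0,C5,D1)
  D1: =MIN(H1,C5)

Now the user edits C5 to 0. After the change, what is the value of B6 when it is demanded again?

B6 now evaluates to 0.
The important point: the flipped condition redirects demand; D1 is left stale, never re-checked.

Initial pass — values computed on the first demand:
  D1 = MIN(-1, -3) = -3
  C3 = IF(C5=0: C5=-3 -> else branch D1) = -3
  F5 = -1 + -1 = -2
  A11 = -2 * -3 = 6
  G5 = MAX(-1, -3) = -1
  A7 = IF(G5=0: G5=-1 -> else branch C5) = -3
  B6 = -3 + 6 = 3

Second demand — change propagation:
  D1: dirty yet unreached — the second evaluation never asks for it.
  C3: re-runs because C5 -3->0; new result 0.
  A11: re-runs because C3 -3->0; new result 0.
  G5: re-runs because C5 -3->0; new result 0.
  A7: re-runs because G5 -1->0; C5 -3->0; new result 0.
  B6: re-runs because A7 -3->0; A11 6->0; new result 0.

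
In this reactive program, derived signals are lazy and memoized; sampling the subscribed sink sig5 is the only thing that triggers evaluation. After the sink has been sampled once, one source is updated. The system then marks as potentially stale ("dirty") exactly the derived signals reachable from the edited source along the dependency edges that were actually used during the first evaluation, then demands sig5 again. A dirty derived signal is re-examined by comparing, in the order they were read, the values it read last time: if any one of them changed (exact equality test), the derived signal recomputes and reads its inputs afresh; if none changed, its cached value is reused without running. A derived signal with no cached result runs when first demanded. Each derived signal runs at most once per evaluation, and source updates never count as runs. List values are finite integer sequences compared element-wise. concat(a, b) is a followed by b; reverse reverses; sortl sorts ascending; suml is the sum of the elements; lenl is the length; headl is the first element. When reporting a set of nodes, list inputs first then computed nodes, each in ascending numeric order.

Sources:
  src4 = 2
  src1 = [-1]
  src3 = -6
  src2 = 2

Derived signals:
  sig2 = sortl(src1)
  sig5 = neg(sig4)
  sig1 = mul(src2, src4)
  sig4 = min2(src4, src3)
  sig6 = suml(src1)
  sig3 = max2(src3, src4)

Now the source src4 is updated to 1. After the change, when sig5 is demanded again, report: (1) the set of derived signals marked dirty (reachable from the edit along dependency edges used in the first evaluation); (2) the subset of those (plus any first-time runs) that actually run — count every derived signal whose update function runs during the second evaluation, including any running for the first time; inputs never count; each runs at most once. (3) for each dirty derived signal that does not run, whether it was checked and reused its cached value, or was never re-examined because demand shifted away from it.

The edit dirties: sig4, sig5.
1 derived signals run: sig4.
Cache hits after checking: sig5.
Note the absorption at sig4: it re-runs yet its value is the same, leaving the output's value untouched.

First demand of the output computes:
  sig4 = min2(2, -6) = -6
  sig5 = neg(-6) = 6

After the edit, cleaning proceeds:
  sig4: a read changed (src4 2->1) — executes, giving -6 — identical to its old value.
  sig5: dirty, but its reads are unchanged (sig4 unchanged); cached 6 stands.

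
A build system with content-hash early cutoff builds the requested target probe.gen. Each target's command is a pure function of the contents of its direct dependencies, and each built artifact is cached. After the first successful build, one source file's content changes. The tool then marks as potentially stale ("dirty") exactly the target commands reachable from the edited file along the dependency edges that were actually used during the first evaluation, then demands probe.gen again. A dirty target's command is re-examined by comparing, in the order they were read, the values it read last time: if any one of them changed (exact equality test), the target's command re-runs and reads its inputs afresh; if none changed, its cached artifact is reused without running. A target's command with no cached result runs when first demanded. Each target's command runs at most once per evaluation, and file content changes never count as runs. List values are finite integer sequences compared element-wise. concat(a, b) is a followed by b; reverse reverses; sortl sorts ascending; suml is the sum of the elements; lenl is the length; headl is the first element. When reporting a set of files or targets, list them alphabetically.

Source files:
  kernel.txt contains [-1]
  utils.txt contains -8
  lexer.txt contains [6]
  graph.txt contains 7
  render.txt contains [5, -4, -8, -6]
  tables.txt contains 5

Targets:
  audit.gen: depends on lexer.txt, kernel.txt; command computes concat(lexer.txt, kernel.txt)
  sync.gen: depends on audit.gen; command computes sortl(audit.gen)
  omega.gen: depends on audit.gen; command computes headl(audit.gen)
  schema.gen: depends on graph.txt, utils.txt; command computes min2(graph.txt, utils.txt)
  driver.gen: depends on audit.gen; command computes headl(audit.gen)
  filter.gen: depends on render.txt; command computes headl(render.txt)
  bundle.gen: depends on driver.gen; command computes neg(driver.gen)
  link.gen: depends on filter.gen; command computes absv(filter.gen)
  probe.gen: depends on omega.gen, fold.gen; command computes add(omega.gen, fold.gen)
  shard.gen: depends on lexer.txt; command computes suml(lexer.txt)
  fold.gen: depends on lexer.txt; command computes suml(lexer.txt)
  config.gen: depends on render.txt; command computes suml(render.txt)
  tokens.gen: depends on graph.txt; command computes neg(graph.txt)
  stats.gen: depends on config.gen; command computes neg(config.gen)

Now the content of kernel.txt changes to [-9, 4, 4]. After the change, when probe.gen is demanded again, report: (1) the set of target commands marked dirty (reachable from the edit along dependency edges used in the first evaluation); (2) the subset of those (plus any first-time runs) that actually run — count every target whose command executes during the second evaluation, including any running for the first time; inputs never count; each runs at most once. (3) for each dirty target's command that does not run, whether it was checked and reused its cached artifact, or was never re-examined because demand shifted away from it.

First evaluation (everything demanded from the output):
  audit.gen = concat([6], [-1]) = [6, -1]
  fold.gen = suml([6]) = 6
  omega.gen = headl([6, -1]) = 6
  probe.gen = add(6, 6) = 12

Propagation after the edit:
  audit.gen: runs — kernel.txt [-1]->[-9, 4, 4]; result [6, -9, 4, 4].
  omega.gen: runs — audit.gen [6, -1]->[6, -9, 4, 4]; result 6 (same value as before).
  probe.gen: checked — values it read are unchanged (omega.gen unchanged, fold.gen unchanged); reused cached 12 without running.

Key observation: the change is absorbed at omega.gen — it re-runs but produces the same value, and the output's value is unchanged.

Marked dirty: audit.gen, omega.gen, probe.gen.
Target commands that run: audit.gen, omega.gen — 2 in total.
Checked but reused from cache: probe.gen.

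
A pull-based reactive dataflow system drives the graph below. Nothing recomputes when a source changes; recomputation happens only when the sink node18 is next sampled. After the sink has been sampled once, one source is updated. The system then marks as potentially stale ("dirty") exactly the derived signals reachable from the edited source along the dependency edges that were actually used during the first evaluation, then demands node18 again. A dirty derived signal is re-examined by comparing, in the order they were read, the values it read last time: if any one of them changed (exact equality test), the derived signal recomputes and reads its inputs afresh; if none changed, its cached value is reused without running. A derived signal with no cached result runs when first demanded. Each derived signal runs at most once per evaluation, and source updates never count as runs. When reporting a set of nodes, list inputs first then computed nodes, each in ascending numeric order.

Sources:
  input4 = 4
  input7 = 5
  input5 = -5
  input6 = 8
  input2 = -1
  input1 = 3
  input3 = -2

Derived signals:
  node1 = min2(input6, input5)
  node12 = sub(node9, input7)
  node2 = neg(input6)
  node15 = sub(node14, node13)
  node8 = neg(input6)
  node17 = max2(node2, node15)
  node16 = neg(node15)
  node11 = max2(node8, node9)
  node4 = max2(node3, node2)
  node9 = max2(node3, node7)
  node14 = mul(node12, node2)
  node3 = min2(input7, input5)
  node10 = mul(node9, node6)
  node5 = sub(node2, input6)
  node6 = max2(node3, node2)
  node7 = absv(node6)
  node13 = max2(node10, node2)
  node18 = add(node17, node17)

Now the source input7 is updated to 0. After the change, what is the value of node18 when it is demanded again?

New value of node18: -16.
Key observation: the cutoff stops propagation at node6 — its inputs' values are unchanged, so it reuses its cache.

First evaluation (everything demanded from the output):
  node2 = neg(8) = -8
  node3 = min2(5, -5) = -5
  node6 = max2(-5, -8) = -5
  node7 = absv(-5) = 5
  node9 = max2(-5, 5) = 5
  node10 = mul(5, -5) = -25
  node12 = sub(5, 5) = 0
  node13 = max2(-25, -8) = -8
  node14 = mul(0, -8) = 0
  node15 = sub(0, -8) = 8
  node17 = max2(-8, 8) = 8
  node18 = add(8, 8) = 16

Propagation after the edit:
  node3: runs — input7 5->0; result -5 (same value as before).
  node6: checked — values it read are unchanged (node3 unchanged, node2 unchanged); reused cached -5 without running.
  node7: checked — values it read are unchanged (node6 unchanged); reused cached 5 without running.
  node9: checked — values it read are unchanged (node3 unchanged, node7 unchanged); reused cached 5 without running.
  node10: checked — values it read are unchanged (node9 unchanged, node6 unchanged); reused cached -25 without running.
  node12: runs — input7 5->0; result 5.
  node13: checked — values it read are unchanged (node10 unchanged, node2 unchanged); reused cached -8 without running.
  node14: runs — node12 0->5; result -40.
  node15: runs — node14 0->-40; result -32.
  node17: runs — node15 8->-32; result -8.
  node18: runs — node17 8->-8; node17 8->-8; result -16.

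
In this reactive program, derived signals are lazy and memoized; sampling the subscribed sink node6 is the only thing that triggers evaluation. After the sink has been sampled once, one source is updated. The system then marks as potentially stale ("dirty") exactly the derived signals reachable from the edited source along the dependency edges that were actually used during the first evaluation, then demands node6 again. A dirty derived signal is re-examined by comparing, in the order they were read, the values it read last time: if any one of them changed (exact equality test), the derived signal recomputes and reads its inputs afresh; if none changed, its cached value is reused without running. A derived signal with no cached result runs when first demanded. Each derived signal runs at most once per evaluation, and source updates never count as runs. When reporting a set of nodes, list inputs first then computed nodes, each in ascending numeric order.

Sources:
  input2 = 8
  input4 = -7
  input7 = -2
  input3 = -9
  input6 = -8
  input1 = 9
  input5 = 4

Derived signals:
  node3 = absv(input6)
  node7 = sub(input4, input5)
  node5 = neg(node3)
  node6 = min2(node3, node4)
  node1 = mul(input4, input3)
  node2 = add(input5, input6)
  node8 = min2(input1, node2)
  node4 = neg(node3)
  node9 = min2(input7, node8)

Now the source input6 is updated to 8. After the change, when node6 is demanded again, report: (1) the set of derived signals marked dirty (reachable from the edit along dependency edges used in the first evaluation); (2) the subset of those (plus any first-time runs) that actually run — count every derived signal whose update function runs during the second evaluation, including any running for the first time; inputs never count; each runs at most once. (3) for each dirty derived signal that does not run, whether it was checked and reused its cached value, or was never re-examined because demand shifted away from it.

The edit dirties: node3, node4, node6.
1 derived signals run: node3.
Cache hits after checking: node4, node6.
Note the absorption at node3: it re-runs yet its value is the same, leaving the output's value untouched.

First demand of the output computes:
  node3 = absv(-8) = 8
  node4 = neg(8) = -8
  node6 = min2(8, -8) = -8

After the edit, cleaning proceeds:
  node3: a read changed (input6 -8->8) — executes, giving 8 — identical to its old value.
  node4: dirty, but its reads are unchanged (node3 unchanged); cached -8 stands.
  node6: dirty, but its reads are unchanged (node3 unchanged, node4 unchanged); cached -8 stands.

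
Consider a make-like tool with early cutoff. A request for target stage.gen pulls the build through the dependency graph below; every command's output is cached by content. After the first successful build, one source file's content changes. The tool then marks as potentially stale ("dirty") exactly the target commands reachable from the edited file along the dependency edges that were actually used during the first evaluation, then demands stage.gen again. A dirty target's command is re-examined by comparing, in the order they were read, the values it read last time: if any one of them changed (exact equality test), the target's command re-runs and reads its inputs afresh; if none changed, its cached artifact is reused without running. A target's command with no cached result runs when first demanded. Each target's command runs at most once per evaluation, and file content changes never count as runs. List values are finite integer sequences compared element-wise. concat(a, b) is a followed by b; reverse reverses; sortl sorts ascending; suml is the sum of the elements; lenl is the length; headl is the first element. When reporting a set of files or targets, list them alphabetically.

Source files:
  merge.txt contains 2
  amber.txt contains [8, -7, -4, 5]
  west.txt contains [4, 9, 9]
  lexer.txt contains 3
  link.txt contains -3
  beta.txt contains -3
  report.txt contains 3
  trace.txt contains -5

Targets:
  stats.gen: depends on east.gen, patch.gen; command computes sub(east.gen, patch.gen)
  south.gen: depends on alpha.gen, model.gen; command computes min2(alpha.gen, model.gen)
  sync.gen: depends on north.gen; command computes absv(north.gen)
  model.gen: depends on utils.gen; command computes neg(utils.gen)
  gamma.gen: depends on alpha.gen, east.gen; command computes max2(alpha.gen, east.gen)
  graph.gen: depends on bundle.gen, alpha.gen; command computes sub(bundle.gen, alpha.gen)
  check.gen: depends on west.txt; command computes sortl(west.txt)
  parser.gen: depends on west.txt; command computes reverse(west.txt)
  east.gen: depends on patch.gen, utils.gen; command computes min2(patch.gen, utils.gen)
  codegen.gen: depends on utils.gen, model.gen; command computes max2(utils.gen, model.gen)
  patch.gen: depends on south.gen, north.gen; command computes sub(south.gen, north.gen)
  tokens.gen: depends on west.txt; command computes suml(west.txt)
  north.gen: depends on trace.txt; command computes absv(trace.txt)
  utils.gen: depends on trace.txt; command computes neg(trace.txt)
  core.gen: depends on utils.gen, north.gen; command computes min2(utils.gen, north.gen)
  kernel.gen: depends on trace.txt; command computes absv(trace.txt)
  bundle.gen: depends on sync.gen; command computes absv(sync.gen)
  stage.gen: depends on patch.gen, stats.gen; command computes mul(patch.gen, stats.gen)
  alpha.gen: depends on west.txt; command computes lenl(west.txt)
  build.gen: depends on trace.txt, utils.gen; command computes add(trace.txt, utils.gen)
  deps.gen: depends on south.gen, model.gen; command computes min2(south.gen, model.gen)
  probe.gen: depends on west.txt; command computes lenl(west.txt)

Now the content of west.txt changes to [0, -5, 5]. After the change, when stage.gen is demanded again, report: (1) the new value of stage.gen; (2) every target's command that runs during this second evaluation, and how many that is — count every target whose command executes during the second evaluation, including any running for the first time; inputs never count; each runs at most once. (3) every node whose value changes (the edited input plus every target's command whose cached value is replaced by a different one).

Demanding stage.gen again yields 0.
1 target commands run: alpha.gen.
The nodes whose values change: west.txt.
Note the absorption at alpha.gen: it re-runs yet its value is the same, leaving the output's value untouched.

First demand of the output computes:
  alpha.gen = lenl([4, 9, 9]) = 3
  north.gen = absv(-5) = 5
  utils.gen = neg(-5) = 5
  model.gen = neg(5) = -5
  south.gen = min2(3, -5) = -5
  patch.gen = sub(-5, 5) = -10
  east.gen = min2(-10, 5) = -10
  stats.gen = sub(-10, -10) = 0
  stage.gen = mul(-10, 0) = 0

After the edit, cleaning proceeds:
  alpha.gen: a read changed (west.txt [4, 9, 9]->[0, -5, 5]) — executes, giving 3 — identical to its old value.
  south.gen: dirty, but its reads are unchanged (alpha.gen unchanged, model.gen unchanged); cached -5 stands.
  patch.gen: dirty, but its reads are unchanged (south.gen unchanged, north.gen unchanged); cached -10 stands.
  east.gen: dirty, but its reads are unchanged (patch.gen unchanged, utils.gen unchanged); cached -10 stands.
  stats.gen: dirty, but its reads are unchanged (east.gen unchanged, patch.gen unchanged); cached 0 stands.
  stage.gen: dirty, but its reads are unchanged (patch.gen unchanged, stats.gen unchanged); cached 0 stands.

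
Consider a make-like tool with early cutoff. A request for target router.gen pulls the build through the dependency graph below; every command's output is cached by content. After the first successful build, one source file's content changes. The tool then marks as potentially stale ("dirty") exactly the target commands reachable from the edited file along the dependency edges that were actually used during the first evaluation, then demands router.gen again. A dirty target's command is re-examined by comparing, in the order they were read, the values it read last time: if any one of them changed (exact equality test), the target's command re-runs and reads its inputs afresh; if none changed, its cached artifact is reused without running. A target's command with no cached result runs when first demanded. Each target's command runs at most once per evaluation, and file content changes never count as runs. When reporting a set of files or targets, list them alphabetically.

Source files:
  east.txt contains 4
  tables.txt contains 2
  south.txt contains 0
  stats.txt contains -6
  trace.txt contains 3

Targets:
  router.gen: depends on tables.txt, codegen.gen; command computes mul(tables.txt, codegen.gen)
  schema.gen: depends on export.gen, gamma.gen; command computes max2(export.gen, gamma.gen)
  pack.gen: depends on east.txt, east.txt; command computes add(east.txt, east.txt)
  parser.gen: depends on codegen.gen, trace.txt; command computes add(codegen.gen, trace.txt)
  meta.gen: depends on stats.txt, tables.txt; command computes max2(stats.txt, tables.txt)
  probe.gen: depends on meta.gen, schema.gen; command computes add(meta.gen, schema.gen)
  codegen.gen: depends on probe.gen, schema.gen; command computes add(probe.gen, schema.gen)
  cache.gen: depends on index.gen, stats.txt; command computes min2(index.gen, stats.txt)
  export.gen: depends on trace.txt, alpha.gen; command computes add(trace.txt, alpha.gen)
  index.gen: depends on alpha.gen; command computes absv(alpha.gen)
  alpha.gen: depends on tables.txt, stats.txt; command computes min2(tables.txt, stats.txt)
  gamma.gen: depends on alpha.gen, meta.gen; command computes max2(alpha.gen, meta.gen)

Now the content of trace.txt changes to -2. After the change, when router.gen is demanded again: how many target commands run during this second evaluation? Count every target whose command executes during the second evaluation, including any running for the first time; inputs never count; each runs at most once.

2 target commands run: export.gen, schema.gen.
Note the absorption at schema.gen: it re-runs yet its value is the same, leaving the output's value untouched.

First demand of the output computes:
  alpha.gen = min2(2, -6) = -6
  export.gen = add(3, -6) = -3
  meta.gen = max2(-6, 2) = 2
  gamma.gen = max2(-6, 2) = 2
  schema.gen = max2(-3, 2) = 2
  probe.gen = add(2, 2) = 4
  codegen.gen = add(4, 2) = 6
  router.gen = mul(2, 6) = 12

After the edit, cleaning proceeds:
  export.gen: a read changed (trace.txt 3->-2) — executes, giving -8.
  schema.gen: a read changed (export.gen -3->-8) — executes, giving 2 — identical to its old value.
  probe.gen: dirty, but its reads are unchanged (meta.gen unchanged, schema.gen unchanged); cached 4 stands.
  codegen.gen: dirty, but its reads are unchanged (probe.gen unchanged, schema.gen unchanged); cached 6 stands.
  router.gen: dirty, but its reads are unchanged (tables.txt unchanged, codegen.gen unchanged); cached 12 stands.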